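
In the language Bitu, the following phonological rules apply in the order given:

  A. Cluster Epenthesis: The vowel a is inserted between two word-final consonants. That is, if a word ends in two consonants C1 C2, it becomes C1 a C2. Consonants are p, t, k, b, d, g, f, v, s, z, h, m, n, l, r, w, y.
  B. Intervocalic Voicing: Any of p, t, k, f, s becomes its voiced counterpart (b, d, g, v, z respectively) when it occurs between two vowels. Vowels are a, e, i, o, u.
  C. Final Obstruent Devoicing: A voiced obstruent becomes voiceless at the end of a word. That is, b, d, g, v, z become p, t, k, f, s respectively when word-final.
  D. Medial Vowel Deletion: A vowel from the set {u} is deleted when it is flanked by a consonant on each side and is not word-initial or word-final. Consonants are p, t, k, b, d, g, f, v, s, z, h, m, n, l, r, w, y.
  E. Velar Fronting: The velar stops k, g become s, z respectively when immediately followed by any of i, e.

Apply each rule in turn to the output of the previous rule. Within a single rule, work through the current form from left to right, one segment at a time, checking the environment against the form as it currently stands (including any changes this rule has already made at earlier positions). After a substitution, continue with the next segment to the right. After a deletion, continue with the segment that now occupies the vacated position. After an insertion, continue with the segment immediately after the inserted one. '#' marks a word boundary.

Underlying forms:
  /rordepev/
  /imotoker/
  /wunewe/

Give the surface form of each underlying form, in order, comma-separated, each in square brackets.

/rordepev/:
  A Cluster Epenthesis: no change — [rordepev]
  B Intervocalic Voicing: [rordepev] → [rordebev]
  C Final Obstruent Devoicing: [rordebev] → [rordebef]
  D Medial Vowel Deletion: no change — [rordebef]
  E Velar Fronting: no change — [rordebef]
/imotoker/:
  A Cluster Epenthesis: no change — [imotoker]
  B Intervocalic Voicing: [imotoker] → [imodoger]
  C Final Obstruent Devoicing: no change — [imodoger]
  D Medial Vowel Deletion: no change — [imodoger]
  E Velar Fronting: [imodoger] → [imodozer]
/wunewe/:
  A Cluster Epenthesis: no change — [wunewe]
  B Intervocalic Voicing: no change — [wunewe]
  C Final Obstruent Devoicing: no change — [wunewe]
  D Medial Vowel Deletion: [wunewe] → [wnewe]
  E Velar Fronting: no change — [wnewe]

[rordebef], [imodozer], [wnewe]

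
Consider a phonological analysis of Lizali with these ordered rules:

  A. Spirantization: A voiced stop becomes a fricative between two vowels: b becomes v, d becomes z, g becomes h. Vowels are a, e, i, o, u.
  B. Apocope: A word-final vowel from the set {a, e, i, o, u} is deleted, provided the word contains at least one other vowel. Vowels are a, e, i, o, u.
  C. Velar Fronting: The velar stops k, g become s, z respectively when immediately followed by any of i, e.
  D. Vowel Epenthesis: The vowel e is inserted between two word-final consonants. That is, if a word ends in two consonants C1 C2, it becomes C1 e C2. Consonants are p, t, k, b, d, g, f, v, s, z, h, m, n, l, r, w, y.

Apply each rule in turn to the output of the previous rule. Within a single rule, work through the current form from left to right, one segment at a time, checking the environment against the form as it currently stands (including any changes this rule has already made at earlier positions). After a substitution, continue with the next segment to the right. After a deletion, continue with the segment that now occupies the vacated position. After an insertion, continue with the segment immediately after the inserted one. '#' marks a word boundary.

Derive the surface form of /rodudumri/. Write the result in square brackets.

[rozuzumer]

A Spirantization: [rodudumri] → [rozuzumri]
B Apocope: [rozuzumri] → [rozuzumr]
C Velar Fronting: no change — [rozuzumr]
D Vowel Epenthesis: [rozuzumr] → [rozuzumer]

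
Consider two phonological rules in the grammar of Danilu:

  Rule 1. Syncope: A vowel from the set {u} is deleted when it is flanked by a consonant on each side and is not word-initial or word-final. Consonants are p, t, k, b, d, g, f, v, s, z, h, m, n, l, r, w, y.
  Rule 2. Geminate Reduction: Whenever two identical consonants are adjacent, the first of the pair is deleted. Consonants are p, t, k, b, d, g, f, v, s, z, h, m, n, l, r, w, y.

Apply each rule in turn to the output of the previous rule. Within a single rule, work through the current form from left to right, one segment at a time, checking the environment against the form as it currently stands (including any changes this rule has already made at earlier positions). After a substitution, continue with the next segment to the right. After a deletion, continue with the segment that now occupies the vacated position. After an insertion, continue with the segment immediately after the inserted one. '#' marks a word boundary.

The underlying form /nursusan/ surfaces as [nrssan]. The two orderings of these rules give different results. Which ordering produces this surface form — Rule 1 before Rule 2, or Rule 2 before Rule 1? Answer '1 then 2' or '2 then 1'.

2 then 1

Order 1 then 2:
  1 Syncope: [nursusan] → [nrssan]
  2 Geminate Reduction: [nrssan] → [nrsan]
  result: [nrsan]
Order 2 then 1:
  2 Geminate Reduction: no change — [nursusan]
  1 Syncope: [nursusan] → [nrssan]
  result: [nrssan]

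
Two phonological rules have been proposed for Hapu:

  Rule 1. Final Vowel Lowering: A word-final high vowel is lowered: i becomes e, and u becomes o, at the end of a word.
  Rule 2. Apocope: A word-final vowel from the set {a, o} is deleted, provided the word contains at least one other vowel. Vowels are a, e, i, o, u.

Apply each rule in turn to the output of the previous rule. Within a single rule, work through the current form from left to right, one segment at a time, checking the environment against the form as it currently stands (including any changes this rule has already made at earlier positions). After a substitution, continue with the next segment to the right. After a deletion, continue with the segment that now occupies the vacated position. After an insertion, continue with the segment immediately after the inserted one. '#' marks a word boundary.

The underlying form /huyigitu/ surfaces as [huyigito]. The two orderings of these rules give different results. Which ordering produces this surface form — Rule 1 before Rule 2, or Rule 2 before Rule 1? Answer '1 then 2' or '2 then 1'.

Order 1 then 2:
  1 Final Vowel Lowering: [huyigitu] → [huyigito]
  2 Apocope: [huyigito] → [huyigit]
  result: [huyigit]
Order 2 then 1:
  2 Apocope: no change — [huyigitu]
  1 Final Vowel Lowering: [huyigitu] → [huyigito]
  result: [huyigito]

2 then 1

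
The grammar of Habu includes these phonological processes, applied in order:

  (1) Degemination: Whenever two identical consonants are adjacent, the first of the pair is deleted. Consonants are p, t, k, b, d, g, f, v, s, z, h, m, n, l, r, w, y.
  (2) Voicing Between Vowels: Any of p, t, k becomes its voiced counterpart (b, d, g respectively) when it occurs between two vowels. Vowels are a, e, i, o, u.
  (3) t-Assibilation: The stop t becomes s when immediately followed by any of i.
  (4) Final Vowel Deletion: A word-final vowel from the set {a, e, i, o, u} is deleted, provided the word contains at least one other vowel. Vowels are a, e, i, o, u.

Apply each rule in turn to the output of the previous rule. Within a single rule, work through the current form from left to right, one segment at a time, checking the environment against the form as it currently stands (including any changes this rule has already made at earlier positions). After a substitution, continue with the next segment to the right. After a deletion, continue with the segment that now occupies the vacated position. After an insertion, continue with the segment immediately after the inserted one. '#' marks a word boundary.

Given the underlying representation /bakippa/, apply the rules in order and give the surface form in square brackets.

[bagib]

(1) Degemination: [bakippa] → [bakipa]
(2) Voicing Between Vowels: [bakipa] → [bagiba]
(3) t-Assibilation: no change — [bagiba]
(4) Final Vowel Deletion: [bagiba] → [bagib]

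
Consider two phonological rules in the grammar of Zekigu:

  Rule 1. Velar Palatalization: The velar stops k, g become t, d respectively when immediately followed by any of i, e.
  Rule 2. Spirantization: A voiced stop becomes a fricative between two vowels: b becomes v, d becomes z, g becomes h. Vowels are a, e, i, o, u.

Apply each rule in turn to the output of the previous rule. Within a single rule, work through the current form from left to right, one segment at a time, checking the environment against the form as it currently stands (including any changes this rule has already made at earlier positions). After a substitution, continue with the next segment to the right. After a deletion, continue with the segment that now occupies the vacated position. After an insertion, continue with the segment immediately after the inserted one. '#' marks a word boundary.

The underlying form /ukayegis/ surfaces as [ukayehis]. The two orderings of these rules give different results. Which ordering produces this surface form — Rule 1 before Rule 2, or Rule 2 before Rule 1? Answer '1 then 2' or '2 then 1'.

2 then 1

Order 1 then 2:
  1 Velar Palatalization: [ukayegis] → [ukayedis]
  2 Spirantization: [ukayedis] → [ukayezis]
  result: [ukayezis]
Order 2 then 1:
  2 Spirantization: [ukayegis] → [ukayehis]
  1 Velar Palatalization: no change — [ukayehis]
  result: [ukayehis]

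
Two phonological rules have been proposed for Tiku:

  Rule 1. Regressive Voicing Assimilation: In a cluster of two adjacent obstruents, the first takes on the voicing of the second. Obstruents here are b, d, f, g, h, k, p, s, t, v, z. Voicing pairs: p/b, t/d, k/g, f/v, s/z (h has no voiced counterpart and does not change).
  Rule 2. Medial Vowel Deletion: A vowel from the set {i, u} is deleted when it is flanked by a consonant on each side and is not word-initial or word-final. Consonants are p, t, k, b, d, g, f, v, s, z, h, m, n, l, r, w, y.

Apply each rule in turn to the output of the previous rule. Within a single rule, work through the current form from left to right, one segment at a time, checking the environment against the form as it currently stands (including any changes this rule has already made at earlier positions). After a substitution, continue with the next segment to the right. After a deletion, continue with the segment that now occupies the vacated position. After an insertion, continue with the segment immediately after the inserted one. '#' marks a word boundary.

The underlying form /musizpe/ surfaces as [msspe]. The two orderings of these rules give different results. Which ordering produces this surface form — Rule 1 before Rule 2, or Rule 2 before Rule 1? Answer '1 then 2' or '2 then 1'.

1 then 2

Order 1 then 2:
  1 Regressive Voicing Assimilation: [musizpe] → [musispe]
  2 Medial Vowel Deletion: [musispe] → [msspe]
  result: [msspe]
Order 2 then 1:
  2 Medial Vowel Deletion: [musizpe] → [mszpe]
  1 Regressive Voicing Assimilation: [mszpe] → [mzspe]
  result: [mzspe]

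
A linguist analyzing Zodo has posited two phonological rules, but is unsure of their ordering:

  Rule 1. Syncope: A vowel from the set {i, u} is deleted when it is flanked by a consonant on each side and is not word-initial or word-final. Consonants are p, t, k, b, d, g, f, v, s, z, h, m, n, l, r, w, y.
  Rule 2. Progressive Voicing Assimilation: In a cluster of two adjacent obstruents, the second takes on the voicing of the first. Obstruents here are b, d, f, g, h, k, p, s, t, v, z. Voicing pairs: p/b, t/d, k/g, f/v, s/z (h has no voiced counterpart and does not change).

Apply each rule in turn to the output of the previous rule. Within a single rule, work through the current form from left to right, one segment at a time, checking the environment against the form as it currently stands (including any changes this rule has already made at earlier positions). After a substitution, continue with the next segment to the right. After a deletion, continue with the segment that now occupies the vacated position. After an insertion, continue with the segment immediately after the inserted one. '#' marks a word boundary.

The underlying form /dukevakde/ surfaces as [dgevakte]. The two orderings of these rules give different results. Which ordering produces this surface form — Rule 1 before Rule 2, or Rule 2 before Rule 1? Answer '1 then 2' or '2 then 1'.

Order 1 then 2:
  1 Syncope: [dukevakde] → [dkevakde]
  2 Progressive Voicing Assimilation: [dkevakde] → [dgevakte]
  result: [dgevakte]
Order 2 then 1:
  2 Progressive Voicing Assimilation: [dukevakde] → [dukevakte]
  1 Syncope: [dukevakte] → [dkevakte]
  result: [dkevakte]

1 then 2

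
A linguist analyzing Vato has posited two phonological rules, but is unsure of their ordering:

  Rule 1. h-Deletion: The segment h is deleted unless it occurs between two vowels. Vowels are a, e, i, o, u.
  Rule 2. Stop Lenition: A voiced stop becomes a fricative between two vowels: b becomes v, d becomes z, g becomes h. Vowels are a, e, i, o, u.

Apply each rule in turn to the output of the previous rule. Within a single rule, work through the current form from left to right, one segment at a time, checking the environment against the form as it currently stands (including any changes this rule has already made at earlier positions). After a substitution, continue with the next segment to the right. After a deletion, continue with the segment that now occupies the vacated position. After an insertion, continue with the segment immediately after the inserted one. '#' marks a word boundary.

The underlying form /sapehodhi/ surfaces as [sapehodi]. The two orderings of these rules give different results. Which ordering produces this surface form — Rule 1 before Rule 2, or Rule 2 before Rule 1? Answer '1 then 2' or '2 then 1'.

Order 1 then 2:
  1 h-Deletion: [sapehodhi] → [sapehodi]
  2 Stop Lenition: [sapehodi] → [sapehozi]
  result: [sapehozi]
Order 2 then 1:
  2 Stop Lenition: no change — [sapehodhi]
  1 h-Deletion: [sapehodhi] → [sapehodi]
  result: [sapehodi]

2 then 1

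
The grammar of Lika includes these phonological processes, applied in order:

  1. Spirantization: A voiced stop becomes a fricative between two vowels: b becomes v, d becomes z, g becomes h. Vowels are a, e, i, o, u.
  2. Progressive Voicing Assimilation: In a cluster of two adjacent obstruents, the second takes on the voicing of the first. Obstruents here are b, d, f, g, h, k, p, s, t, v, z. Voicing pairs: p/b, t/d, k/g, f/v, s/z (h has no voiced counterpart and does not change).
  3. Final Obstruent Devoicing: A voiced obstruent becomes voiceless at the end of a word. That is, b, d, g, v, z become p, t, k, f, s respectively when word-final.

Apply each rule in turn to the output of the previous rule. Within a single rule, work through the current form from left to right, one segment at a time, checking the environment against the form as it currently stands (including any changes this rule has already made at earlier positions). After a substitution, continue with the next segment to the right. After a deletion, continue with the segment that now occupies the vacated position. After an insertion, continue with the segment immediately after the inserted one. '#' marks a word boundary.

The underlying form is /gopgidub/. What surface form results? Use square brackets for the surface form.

[gopkizup]

1 Spirantization: [gopgidub] → [gopgizub]
2 Progressive Voicing Assimilation: [gopgizub] → [gopkizub]
3 Final Obstruent Devoicing: [gopkizub] → [gopkizup]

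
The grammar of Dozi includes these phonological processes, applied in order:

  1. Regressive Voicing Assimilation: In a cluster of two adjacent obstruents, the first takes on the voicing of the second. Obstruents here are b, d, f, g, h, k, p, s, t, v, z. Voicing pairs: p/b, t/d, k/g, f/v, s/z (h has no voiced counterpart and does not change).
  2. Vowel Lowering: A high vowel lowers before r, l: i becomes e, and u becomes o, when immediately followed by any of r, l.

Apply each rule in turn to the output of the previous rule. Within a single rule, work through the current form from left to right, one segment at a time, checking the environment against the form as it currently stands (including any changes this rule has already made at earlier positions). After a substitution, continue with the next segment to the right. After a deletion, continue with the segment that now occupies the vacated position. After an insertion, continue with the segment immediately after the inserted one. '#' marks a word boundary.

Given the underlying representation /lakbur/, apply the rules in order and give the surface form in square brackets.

[lagbor]

1 Regressive Voicing Assimilation: [lakbur] → [lagbur]
2 Vowel Lowering: [lagbur] → [lagbor]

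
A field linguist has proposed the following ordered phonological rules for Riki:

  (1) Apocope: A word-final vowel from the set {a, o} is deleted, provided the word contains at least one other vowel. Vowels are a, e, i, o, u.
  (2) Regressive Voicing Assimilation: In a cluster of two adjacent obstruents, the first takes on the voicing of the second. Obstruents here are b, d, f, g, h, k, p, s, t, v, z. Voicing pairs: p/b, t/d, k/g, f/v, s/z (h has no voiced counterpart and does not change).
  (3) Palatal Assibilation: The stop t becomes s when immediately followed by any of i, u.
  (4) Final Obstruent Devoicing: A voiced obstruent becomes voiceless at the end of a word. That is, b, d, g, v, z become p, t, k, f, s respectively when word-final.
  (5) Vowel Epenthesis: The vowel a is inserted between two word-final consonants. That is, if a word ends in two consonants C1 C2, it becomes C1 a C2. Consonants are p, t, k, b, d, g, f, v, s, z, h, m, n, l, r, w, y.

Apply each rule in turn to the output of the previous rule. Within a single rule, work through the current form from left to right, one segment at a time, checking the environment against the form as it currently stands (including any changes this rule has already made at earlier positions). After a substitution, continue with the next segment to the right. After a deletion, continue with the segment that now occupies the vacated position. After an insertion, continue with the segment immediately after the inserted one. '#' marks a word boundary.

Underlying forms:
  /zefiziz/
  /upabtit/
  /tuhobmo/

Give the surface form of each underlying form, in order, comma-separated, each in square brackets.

[zefizis], [upapsit], [suhobam]

/zefiziz/:
  (1) Apocope: no change — [zefiziz]
  (2) Regressive Voicing Assimilation: no change — [zefiziz]
  (3) Palatal Assibilation: no change — [zefiziz]
  (4) Final Obstruent Devoicing: [zefiziz] → [zefizis]
  (5) Vowel Epenthesis: no change — [zefizis]
/upabtit/:
  (1) Apocope: no change — [upabtit]
  (2) Regressive Voicing Assimilation: [upabtit] → [upaptit]
  (3) Palatal Assibilation: [upaptit] → [upapsit]
  (4) Final Obstruent Devoicing: no change — [upapsit]
  (5) Vowel Epenthesis: no change — [upapsit]
/tuhobmo/:
  (1) Apocope: [tuhobmo] → [tuhobm]
  (2) Regressive Voicing Assimilation: no change — [tuhobm]
  (3) Palatal Assibilation: [tuhobm] → [suhobm]
  (4) Final Obstruent Devoicing: no change — [suhobm]
  (5) Vowel Epenthesis: [suhobm] → [suhobam]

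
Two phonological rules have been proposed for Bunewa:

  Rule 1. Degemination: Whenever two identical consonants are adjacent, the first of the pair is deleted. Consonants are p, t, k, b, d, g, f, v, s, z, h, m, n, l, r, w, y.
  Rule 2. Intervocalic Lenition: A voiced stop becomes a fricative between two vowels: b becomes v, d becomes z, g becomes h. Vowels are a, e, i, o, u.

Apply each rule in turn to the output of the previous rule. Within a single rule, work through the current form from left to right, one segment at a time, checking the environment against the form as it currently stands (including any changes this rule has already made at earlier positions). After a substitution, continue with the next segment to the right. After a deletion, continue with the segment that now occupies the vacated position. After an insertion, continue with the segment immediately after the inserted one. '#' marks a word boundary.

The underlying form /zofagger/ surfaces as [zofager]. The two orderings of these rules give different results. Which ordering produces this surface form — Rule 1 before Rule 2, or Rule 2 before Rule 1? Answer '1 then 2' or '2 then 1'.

Order 1 then 2:
  1 Degemination: [zofagger] → [zofager]
  2 Intervocalic Lenition: [zofager] → [zofaher]
  result: [zofaher]
Order 2 then 1:
  2 Intervocalic Lenition: no change — [zofagger]
  1 Degemination: [zofagger] → [zofager]
  result: [zofager]

2 then 1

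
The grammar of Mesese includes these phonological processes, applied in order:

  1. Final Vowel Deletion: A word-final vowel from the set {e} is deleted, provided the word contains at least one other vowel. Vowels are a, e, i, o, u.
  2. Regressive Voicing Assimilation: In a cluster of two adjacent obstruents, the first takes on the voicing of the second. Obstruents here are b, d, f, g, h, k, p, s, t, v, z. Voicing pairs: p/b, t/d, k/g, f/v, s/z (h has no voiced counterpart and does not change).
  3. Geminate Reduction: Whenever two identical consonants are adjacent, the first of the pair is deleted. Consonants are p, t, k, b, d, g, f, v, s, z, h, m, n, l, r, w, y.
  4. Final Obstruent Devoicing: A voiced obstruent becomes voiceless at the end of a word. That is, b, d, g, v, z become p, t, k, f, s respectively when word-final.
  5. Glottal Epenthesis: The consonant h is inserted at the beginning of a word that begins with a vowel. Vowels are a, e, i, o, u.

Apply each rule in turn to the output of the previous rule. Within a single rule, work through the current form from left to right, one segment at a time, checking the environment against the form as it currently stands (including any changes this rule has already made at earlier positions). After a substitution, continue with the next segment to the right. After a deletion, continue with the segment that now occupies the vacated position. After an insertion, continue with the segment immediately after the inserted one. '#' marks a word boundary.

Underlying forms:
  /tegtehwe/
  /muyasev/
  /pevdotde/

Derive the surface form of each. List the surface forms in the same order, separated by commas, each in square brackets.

/tegtehwe/:
  1 Final Vowel Deletion: [tegtehwe] → [tegtehw]
  2 Regressive Voicing Assimilation: [tegtehw] → [tektehw]
  3 Geminate Reduction: no change — [tektehw]
  4 Final Obstruent Devoicing: no change — [tektehw]
  5 Glottal Epenthesis: no change — [tektehw]
/muyasev/:
  1 Final Vowel Deletion: no change — [muyasev]
  2 Regressive Voicing Assimilation: no change — [muyasev]
  3 Geminate Reduction: no change — [muyasev]
  4 Final Obstruent Devoicing: [muyasev] → [muyasef]
  5 Glottal Epenthesis: no change — [muyasef]
/pevdotde/:
  1 Final Vowel Deletion: [pevdotde] → [pevdotd]
  2 Regressive Voicing Assimilation: [pevdotd] → [pevdodd]
  3 Geminate Reduction: [pevdodd] → [pevdod]
  4 Final Obstruent Devoicing: [pevdod] → [pevdot]
  5 Glottal Epenthesis: no change — [pevdot]

[tektehw], [muyasef], [pevdot]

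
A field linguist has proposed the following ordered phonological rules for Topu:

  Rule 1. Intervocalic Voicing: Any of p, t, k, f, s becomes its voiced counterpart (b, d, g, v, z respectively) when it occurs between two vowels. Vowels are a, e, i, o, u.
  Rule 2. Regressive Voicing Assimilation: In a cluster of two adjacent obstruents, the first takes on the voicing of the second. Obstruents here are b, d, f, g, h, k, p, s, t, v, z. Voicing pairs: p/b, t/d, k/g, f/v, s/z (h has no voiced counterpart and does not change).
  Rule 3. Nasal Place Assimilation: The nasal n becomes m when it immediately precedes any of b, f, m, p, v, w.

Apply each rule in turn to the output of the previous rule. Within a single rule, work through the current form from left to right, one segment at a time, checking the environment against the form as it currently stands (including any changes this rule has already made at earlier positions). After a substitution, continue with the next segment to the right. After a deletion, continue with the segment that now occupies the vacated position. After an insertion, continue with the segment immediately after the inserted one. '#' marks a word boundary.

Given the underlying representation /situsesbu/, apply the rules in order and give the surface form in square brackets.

[siduzezbu]

Rule 1 Intervocalic Voicing: [situsesbu] → [siduzesbu]
Rule 2 Regressive Voicing Assimilation: [siduzesbu] → [siduzezbu]
Rule 3 Nasal Place Assimilation: no change — [siduzezbu]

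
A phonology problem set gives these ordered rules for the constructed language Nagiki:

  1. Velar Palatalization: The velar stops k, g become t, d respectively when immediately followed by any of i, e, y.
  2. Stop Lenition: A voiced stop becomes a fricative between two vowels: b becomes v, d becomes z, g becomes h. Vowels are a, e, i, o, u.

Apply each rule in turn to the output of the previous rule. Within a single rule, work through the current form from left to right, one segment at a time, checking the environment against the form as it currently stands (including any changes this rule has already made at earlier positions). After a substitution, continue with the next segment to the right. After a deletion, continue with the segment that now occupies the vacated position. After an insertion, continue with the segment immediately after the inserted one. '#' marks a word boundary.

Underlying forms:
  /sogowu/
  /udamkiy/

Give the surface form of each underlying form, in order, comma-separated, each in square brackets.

/sogowu/:
  1 Velar Palatalization: no change — [sogowu]
  2 Stop Lenition: [sogowu] → [sohowu]
/udamkiy/:
  1 Velar Palatalization: [udamkiy] → [udamtiy]
  2 Stop Lenition: [udamtiy] → [uzamtiy]

[sohowu], [uzamtiy]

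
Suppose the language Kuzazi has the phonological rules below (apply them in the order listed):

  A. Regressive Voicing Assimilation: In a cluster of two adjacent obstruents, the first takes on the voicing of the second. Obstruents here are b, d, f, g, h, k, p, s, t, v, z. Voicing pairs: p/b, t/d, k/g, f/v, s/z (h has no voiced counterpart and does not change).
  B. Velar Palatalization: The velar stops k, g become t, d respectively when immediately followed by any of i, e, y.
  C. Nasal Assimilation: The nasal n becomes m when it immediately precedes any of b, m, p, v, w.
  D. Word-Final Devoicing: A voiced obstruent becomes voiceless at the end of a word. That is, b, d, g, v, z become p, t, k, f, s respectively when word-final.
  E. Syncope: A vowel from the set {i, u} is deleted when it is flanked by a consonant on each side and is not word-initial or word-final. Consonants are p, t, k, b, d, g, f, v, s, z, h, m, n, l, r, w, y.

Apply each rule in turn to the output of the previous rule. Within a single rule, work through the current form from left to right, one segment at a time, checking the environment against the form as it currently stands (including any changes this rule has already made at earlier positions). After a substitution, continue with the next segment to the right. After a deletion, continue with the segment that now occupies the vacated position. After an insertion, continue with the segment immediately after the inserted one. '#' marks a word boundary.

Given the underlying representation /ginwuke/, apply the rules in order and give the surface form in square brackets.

A Regressive Voicing Assimilation: no change — [ginwuke]
B Velar Palatalization: [ginwuke] → [dinwute]
C Nasal Assimilation: [dinwute] → [dimwute]
D Word-Final Devoicing: no change — [dimwute]
E Syncope: [dimwute] → [dmwte]

[dmwte]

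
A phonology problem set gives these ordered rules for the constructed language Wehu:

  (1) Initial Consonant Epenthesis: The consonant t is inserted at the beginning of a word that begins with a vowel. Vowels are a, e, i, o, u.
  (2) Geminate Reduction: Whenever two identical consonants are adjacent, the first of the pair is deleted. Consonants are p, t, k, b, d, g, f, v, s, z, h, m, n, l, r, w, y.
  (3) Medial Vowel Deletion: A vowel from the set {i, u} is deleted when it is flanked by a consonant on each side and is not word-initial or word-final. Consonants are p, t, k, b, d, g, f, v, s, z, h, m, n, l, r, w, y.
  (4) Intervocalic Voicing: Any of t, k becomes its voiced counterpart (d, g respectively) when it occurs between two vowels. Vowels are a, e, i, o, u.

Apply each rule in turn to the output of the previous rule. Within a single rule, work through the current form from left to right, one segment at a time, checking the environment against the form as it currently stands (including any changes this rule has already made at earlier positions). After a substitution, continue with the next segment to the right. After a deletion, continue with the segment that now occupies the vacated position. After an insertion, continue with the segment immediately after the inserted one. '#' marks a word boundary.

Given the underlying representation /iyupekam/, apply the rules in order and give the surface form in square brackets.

[typegam]

(1) Initial Consonant Epenthesis: [iyupekam] → [tiyupekam]
(2) Geminate Reduction: no change — [tiyupekam]
(3) Medial Vowel Deletion: [tiyupekam] → [typekam]
(4) Intervocalic Voicing: [typekam] → [typegam]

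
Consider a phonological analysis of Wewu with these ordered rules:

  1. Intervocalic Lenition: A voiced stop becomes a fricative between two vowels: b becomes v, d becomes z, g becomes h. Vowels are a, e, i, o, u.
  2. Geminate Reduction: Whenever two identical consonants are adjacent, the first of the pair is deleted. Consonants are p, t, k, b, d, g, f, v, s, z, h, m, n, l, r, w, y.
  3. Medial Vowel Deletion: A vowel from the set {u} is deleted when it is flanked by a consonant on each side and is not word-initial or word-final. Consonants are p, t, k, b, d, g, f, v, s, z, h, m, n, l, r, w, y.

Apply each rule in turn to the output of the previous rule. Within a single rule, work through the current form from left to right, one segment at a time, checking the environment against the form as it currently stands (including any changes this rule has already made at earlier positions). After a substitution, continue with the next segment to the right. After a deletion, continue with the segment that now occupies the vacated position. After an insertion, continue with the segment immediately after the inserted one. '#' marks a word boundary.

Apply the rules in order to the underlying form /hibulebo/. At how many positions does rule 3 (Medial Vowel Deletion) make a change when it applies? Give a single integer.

1

1 Intervocalic Lenition: [hibulebo] → [hivulevo]
2 Geminate Reduction: no change — [hivulevo]
3 Medial Vowel Deletion: [hivulevo] → [hivlevo]
Rule 3 changed 1 position(s).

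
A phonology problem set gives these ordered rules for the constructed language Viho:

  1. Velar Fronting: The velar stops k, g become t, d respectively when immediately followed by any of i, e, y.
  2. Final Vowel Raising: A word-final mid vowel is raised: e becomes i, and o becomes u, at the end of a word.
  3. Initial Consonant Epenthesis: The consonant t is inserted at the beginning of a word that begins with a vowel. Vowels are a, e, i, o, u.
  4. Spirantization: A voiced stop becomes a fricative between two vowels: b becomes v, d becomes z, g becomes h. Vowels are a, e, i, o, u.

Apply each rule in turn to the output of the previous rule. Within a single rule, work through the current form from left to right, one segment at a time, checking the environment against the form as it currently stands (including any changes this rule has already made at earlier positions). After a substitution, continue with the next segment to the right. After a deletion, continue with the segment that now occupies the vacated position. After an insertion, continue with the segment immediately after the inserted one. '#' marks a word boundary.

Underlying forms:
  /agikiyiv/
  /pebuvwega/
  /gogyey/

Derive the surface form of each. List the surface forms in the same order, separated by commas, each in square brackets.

[tazitiyiv], [pevuvweha], [godyey]

/agikiyiv/:
  1 Velar Fronting: [agikiyiv] → [aditiyiv]
  2 Final Vowel Raising: no change — [aditiyiv]
  3 Initial Consonant Epenthesis: [aditiyiv] → [taditiyiv]
  4 Spirantization: [taditiyiv] → [tazitiyiv]
/pebuvwega/:
  1 Velar Fronting: no change — [pebuvwega]
  2 Final Vowel Raising: no change — [pebuvwega]
  3 Initial Consonant Epenthesis: no change — [pebuvwega]
  4 Spirantization: [pebuvwega] → [pevuvweha]
/gogyey/:
  1 Velar Fronting: [gogyey] → [godyey]
  2 Final Vowel Raising: no change — [godyey]
  3 Initial Consonant Epenthesis: no change — [godyey]
  4 Spirantization: no change — [godyey]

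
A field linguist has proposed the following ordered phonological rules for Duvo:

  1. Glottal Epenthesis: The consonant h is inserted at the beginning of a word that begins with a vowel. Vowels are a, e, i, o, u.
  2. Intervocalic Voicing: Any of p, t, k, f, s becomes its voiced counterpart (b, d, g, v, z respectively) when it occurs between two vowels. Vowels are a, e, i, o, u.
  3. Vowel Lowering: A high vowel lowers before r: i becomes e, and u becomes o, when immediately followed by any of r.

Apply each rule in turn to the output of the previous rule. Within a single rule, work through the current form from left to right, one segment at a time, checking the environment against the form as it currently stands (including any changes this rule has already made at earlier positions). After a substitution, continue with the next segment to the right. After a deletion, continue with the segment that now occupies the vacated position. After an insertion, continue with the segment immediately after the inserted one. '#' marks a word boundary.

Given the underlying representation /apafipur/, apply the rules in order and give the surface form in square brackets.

1 Glottal Epenthesis: [apafipur] → [hapafipur]
2 Intervocalic Voicing: [hapafipur] → [habavibur]
3 Vowel Lowering: [habavibur] → [habavibor]

[habavibor]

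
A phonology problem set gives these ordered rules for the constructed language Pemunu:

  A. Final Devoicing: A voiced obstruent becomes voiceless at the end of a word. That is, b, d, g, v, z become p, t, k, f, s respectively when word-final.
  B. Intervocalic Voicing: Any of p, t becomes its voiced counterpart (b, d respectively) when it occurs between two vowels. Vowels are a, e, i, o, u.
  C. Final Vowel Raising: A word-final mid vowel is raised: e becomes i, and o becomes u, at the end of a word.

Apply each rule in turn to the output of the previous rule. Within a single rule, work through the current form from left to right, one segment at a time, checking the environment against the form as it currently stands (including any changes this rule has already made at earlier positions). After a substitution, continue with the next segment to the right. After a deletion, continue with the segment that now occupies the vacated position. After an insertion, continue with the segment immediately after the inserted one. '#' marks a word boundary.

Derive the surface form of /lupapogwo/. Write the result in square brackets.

[lubabogwu]

A Final Devoicing: no change — [lupapogwo]
B Intervocalic Voicing: [lupapogwo] → [lubabogwo]
C Final Vowel Raising: [lubabogwo] → [lubabogwu]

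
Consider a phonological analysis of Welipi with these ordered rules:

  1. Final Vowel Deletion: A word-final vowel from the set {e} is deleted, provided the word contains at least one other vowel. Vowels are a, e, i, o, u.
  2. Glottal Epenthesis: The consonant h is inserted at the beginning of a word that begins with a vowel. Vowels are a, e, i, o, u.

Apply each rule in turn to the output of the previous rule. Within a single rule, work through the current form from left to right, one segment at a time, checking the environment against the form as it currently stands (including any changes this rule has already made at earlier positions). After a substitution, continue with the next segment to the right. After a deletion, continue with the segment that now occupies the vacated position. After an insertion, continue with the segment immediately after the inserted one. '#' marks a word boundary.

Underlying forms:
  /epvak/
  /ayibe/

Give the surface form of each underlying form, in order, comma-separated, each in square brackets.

[hepvak], [hayib]

/epvak/:
  1 Final Vowel Deletion: no change — [epvak]
  2 Glottal Epenthesis: [epvak] → [hepvak]
/ayibe/:
  1 Final Vowel Deletion: [ayibe] → [ayib]
  2 Glottal Epenthesis: [ayib] → [hayib]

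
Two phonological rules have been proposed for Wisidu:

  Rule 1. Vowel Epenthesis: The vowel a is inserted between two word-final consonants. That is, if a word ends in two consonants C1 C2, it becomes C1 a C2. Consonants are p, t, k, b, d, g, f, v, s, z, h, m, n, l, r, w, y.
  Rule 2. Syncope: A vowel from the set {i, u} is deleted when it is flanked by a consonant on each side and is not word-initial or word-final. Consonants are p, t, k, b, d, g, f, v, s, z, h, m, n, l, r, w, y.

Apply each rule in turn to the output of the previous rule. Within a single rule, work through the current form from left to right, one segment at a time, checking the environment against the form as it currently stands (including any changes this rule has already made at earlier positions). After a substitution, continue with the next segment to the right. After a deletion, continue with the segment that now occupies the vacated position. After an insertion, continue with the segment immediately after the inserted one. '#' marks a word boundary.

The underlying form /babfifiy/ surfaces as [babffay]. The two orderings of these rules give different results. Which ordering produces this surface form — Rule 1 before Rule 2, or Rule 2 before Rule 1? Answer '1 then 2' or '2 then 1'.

2 then 1

Order 1 then 2:
  1 Vowel Epenthesis: no change — [babfifiy]
  2 Syncope: [babfifiy] → [babffy]
  result: [babffy]
Order 2 then 1:
  2 Syncope: [babfifiy] → [babffy]
  1 Vowel Epenthesis: [babffy] → [babffay]
  result: [babffay]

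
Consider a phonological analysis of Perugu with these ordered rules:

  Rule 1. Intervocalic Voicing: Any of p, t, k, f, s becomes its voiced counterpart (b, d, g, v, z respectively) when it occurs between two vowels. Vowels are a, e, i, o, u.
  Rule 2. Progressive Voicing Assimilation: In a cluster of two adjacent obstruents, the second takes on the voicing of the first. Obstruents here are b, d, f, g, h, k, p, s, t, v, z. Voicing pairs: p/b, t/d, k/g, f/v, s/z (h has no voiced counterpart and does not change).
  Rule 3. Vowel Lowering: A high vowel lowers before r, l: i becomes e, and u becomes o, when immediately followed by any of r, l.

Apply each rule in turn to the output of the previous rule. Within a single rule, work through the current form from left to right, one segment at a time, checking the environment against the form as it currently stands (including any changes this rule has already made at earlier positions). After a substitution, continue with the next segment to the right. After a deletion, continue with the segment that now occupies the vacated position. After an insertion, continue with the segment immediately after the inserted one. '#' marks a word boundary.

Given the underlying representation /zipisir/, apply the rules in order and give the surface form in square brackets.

[zibizer]

Rule 1 Intervocalic Voicing: [zipisir] → [zibizir]
Rule 2 Progressive Voicing Assimilation: no change — [zibizir]
Rule 3 Vowel Lowering: [zibizir] → [zibizer]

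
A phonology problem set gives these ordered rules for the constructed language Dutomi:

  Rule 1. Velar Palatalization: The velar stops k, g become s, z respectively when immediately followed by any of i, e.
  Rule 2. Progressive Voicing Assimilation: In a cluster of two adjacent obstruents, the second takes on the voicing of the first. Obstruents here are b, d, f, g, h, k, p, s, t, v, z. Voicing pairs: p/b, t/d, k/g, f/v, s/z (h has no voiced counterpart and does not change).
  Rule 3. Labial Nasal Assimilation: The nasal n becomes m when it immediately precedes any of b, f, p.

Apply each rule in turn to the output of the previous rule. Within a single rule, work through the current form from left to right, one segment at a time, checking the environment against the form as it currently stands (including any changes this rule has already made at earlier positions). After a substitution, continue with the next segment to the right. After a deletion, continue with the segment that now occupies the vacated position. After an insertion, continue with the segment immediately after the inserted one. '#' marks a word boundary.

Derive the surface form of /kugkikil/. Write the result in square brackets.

[kugzisil]

Rule 1 Velar Palatalization: [kugkikil] → [kugsisil]
Rule 2 Progressive Voicing Assimilation: [kugsisil] → [kugzisil]
Rule 3 Labial Nasal Assimilation: no change — [kugzisil]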